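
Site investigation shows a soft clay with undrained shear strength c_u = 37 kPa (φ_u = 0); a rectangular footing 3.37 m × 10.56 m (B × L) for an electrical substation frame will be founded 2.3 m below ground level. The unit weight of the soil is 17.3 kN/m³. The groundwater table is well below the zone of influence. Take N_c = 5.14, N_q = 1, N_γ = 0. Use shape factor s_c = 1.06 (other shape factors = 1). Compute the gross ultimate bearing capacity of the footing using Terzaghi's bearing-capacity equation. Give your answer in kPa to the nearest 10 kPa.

q_ult ≈ 240 kPa

Overburden at base level: q = 17.3 × 2.3 = 39.79 kPa.
Cohesion term c·N_c·s_c = 37 × 5.14 × 1.06 = 201.59 kPa; surcharge term q·N_q = 39.79 × 1 = 39.79 kPa.
q_ult = 201.59 + 39.79 = 241.38 kPa.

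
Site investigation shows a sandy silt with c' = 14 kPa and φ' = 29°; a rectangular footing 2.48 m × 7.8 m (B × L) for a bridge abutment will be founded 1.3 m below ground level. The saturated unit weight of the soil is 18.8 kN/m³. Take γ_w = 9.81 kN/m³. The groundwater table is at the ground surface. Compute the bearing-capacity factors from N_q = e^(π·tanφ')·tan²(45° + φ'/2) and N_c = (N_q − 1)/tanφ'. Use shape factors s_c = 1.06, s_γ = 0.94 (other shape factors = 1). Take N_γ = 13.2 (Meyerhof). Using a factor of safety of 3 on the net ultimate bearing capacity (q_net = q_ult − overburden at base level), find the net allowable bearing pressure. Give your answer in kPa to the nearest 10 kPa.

q_all(net) ≈ 240 kPa

N_q = e^(π·tan29°)·tan²(59.5°) = 16.44; N_c = (N_q − 1)/tanφ' = 27.86.
γ' = 18.8 − 9.81 = 8.99 kN/m³ (submerged throughout). q = 8.99 × 1.3 = 11.687 kPa; the same γ' applies in the ½γBN_γ term.
c·N_c·s_c = 14 × 27.86 × 1.06 = 413.45 kPa
q·N_q = 11.687 × 16.443 = 192.17 kPa
0.5·γ·B·N_γ·s_γ = 0.5 × 8.99 × 2.48 × 13.2 × 0.94 = 138.32 kPa
q_ult = 413.45 + 192.17 + 138.32 = 743.94 kPa.
q_net = 743.94 − 11.687 = 732.25 kPa.
q_all(net) = 732.25 / 3 = 244.08 kPa.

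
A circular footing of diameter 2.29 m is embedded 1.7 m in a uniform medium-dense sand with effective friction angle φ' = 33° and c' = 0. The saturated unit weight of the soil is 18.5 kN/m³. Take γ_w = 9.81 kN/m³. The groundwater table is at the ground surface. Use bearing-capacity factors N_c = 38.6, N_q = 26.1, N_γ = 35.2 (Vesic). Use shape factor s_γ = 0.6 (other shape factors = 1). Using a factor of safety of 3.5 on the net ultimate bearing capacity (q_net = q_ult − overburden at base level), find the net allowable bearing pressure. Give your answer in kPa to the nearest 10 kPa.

With the water table at the surface the whole profile is submerged: γ' = 18.5 − 9.81 = 8.69 kN/m³, so q = γ'·D_f = 14.773 kPa; the same γ' applies in the ½γBN_γ term.
q_ult = q·N_q + 0.5·γ·B·N_γ·s_γ
     = 14.773 × 26.1 + 0.5 × 8.69 × 2.29 × 35.2 × 0.6
     = 385.58 + 210.15 = 595.72 kPa.
q_net = 595.72 − 14.773 = 580.95 kPa.
q_all(net) = 580.95 / 3.5 = 165.98 kPa.

q_all(net) ≈ 170 kPa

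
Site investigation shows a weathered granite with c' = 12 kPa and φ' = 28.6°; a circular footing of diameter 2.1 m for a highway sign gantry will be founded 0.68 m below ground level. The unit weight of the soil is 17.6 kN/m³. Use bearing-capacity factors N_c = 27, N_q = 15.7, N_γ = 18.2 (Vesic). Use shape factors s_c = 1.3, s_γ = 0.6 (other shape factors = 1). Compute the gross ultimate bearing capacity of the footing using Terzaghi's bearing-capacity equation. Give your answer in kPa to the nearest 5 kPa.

q = γ·D_f = 17.6 × 0.68 = 11.968 kPa.
c·N_c·s_c = 12 × 27 × 1.3 = 421.2 kPa
q·N_q = 11.968 × 15.7 = 187.9 kPa
0.5·γ·B·N_γ·s_γ = 0.5 × 17.6 × 2.1 × 18.2 × 0.6 = 201.8 kPa
q_ult = 421.2 + 187.9 + 201.8 = 810.9 kPa.

q_ult ≈ 810 kPa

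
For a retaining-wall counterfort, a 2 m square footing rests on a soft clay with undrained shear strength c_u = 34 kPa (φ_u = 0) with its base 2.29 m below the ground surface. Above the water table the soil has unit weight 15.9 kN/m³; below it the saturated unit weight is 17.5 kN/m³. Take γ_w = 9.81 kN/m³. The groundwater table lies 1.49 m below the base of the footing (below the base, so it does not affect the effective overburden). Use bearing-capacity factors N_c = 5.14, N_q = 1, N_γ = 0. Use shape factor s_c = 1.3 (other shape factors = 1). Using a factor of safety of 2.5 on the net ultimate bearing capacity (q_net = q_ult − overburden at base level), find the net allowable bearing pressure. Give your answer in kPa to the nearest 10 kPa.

Effective surcharge at the founding depth q = γ·D_f = 15.9 × 2.29 = 36.411 kPa.
q_ult = c·N_c·s_c + q·N_q
     = 34 × 5.14 × 1.3 + 36.411 × 1
     = 227.19 + 36.411 = 263.6 kPa.
q_net = 263.6 − 36.411 = 227.19 kPa.
q_all(net) = 227.19 / 2.5 = 90.875 kPa.

q_all(net) ≈ 90 kPa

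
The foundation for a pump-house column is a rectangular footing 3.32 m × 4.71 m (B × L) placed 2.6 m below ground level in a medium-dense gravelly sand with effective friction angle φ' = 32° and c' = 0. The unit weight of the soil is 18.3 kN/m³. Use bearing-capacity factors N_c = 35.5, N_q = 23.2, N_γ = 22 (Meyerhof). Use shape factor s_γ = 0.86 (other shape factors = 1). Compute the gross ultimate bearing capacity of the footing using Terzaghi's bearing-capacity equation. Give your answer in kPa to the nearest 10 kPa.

Effective surcharge at the founding depth q = γ·D_f = 18.3 × 2.6 = 47.58 kPa.
q_ult = q·N_q + 0.5·γ·B·N_γ·s_γ
     = 47.58 × 23.2 + 0.5 × 18.3 × 3.32 × 22 × 0.86
     = 1103.9 + 574.75 = 1678.6 kPa.

q_ult ≈ 1680 kPa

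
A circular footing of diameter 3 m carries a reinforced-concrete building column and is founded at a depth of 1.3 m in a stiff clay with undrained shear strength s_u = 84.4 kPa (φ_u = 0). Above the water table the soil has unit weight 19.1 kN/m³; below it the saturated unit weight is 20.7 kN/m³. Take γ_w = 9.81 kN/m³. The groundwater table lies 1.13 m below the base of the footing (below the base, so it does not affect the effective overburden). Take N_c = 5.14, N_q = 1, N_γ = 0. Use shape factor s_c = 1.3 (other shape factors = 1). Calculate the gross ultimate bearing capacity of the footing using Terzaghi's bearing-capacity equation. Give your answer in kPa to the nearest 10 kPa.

q_ult ≈ 590 kPa

Overburden at base level: q = 19.1 × 1.3 = 24.83 kPa.
Cohesion term c·N_c·s_c = 84.4 × 5.14 × 1.3 = 563.96 kPa; surcharge term q·N_q = 24.83 × 1 = 24.83 kPa.
q_ult = 563.96 + 24.83 = 588.79 kPa.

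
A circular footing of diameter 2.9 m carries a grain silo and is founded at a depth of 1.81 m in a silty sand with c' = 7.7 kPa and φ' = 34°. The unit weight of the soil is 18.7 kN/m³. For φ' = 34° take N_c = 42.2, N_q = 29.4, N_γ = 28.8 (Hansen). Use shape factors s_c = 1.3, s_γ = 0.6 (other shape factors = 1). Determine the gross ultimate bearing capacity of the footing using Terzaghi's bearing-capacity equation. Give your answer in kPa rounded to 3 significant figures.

q_ult ≈ 1890 kPa

Effective surcharge at the founding depth q = γ·D_f = 18.7 × 1.81 = 33.847 kPa.
q_ult = c·N_c·s_c + q·N_q + 0.5·γ·B·N_γ·s_γ
     = 7.7 × 42.2 × 1.3 + 33.847 × 29.4 + 0.5 × 18.7 × 2.9 × 28.8 × 0.6
     = 422.42 + 995.1 + 468.55 = 1886.1 kPa.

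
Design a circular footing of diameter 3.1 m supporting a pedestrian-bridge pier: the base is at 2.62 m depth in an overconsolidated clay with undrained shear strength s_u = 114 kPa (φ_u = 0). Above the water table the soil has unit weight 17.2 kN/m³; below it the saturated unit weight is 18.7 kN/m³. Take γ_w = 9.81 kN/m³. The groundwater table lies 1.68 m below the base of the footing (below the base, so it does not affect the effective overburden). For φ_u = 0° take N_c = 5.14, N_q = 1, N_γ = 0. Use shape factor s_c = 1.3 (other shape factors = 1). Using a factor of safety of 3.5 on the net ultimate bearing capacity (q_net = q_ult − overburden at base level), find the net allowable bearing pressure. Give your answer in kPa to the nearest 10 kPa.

Overburden at base level: q = 17.2 × 2.62 = 45.064 kPa.
Cohesion term c·N_c·s_c = 114 × 5.14 × 1.3 = 761.75 kPa; surcharge term q·N_q = 45.064 × 1 = 45.064 kPa.
q_ult = 761.75 + 45.064 = 806.81 kPa.
q_net = 806.81 − 45.064 = 761.75 kPa.
q_all(net) = 761.75 / 3.5 = 217.64 kPa.

q_all(net) ≈ 220 kPa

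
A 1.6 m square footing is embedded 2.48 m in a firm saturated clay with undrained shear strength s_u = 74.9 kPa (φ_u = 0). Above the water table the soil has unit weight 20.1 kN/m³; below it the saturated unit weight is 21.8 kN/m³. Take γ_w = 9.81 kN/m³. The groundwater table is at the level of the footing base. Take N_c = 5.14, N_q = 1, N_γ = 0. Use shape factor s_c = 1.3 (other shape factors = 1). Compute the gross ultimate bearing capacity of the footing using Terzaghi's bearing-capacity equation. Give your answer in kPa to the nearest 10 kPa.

q_ult ≈ 550 kPa

Effective surcharge at the founding depth q = γ·D_f = 20.1 × 2.48 = 49.848 kPa.
q_ult = c·N_c·s_c + q·N_q
     = 74.9 × 5.14 × 1.3 + 49.848 × 1
     = 500.48 + 49.848 = 550.33 kPa.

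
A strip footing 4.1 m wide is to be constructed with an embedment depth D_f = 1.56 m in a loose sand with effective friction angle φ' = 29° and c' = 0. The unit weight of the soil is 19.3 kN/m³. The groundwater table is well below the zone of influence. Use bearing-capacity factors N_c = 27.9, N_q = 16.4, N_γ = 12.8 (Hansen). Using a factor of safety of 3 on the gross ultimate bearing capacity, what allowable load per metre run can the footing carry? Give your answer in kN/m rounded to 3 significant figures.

Effective surcharge at the founding depth q = γ·D_f = 19.3 × 1.56 = 30.108 kPa.
q_ult = q·N_q + 0.5·γ·B·N_γ
     = 30.108 × 16.4 + 0.5 × 19.3 × 4.1 × 12.8
     = 493.77 + 506.43 = 1000.2 kPa.
Gross allowable pressure q_all = 1000.2 / 3 = 333.4 kPa.
Allowable wall load = q_all × B = 333.4 × 4.1 = 1366.9 kN per metre run.

≈ 1370 kN/m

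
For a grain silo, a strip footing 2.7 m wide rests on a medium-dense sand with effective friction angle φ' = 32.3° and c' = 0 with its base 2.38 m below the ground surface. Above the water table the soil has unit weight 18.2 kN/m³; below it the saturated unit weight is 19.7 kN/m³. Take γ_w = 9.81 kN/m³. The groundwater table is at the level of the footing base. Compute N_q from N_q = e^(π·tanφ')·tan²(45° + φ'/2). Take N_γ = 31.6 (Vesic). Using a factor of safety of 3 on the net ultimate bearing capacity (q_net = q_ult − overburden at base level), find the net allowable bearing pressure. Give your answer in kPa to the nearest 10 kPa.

N_q = e^(π·tan32.3°)·tan²(61.15°) = 24.01.
q = γ·D_f = 18.2 × 2.38 = 43.316 kPa.
For the ½γBN_γ term take γ' = 19.7 − 9.81 = 9.89 kN/m³ (soil below base is submerged).
q·N_q = 43.316 × 24.01 = 1040 kPa
0.5·γ·B·N_γ = 0.5 × 9.89 × 2.7 × 31.6 = 421.91 kPa
q_ult = 1040 + 421.91 = 1461.9 kPa.
q_net = 1461.9 − 43.316 = 1418.6 kPa.
q_all(net) = 1418.6 / 3 = 472.87 kPa.

q_all(net) ≈ 470 kPa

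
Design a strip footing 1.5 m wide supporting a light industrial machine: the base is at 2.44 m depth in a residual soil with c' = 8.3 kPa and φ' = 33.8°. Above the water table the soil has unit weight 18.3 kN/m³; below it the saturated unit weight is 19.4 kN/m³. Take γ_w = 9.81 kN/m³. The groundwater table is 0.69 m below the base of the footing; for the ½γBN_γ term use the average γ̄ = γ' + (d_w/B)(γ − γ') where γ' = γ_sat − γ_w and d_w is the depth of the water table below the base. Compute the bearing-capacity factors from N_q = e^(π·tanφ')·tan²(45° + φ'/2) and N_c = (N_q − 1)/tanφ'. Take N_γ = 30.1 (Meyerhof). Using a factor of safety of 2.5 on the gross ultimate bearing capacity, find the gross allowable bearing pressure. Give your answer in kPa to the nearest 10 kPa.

q_all ≈ 770 kPa

N_q = e^(π·tan33.8°)·tan²(61.9°) = 28.73; N_c = (N_q − 1)/tanφ' = 41.43.
q = γ·D_f = 18.3 × 2.44 = 44.652 kPa.
γ' = 9.59 kN/m³; averaging over the depth B below the base, γ̄ = γ' + (d_w/B)(γ − γ') = 13.597 kN/m³.
c·N_c = 8.3 × 41.426 = 343.83 kPa
q·N_q = 44.652 × 28.732 = 1282.9 kPa
0.5·γ·B·N_γ = 0.5 × 13.597 × 1.5 × 30.1 = 306.94 kPa
q_ult = 343.83 + 1282.9 + 306.94 = 1933.7 kPa.
q_all = 1933.7 / 2.5 = 773.49 kPa.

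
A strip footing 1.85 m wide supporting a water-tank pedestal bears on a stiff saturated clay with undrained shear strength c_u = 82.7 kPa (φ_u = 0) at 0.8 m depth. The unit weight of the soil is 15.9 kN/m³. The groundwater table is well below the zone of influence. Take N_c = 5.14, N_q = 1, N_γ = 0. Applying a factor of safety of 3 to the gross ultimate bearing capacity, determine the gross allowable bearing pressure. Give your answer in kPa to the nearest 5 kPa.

Overburden at base level: q = 15.9 × 0.8 = 12.72 kPa.
Cohesion term c·N_c = 82.7 × 5.14 = 425.08 kPa; surcharge term q·N_q = 12.72 × 1 = 12.72 kPa.
q_ult = 425.08 + 12.72 = 437.8 kPa.
q_all = q_ult / FS = 437.8 / 3 = 145.93 kPa.

q_all ≈ 145 kPa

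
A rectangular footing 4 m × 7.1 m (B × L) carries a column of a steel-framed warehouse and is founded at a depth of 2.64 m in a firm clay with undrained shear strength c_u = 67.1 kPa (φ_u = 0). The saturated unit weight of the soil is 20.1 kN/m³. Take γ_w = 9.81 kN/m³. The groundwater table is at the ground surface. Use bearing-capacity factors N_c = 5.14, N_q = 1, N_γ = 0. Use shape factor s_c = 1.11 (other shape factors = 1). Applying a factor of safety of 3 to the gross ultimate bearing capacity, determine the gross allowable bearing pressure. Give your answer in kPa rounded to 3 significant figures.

Water table at ground surface, so effective unit weight γ' = 20.1 − 9.81 = 10.29 kN/m³ is used throughout; overburden q = 10.29 × 2.64 = 27.166 kPa.
Cohesion term c·N_c·s_c = 67.1 × 5.14 × 1.11 = 382.83 kPa; surcharge term q·N_q = 27.166 × 1 = 27.166 kPa.
q_ult = 382.83 + 27.166 = 410 kPa.
q_all = q_ult / FS = 410 / 3 = 136.67 kPa.

q_all ≈ 137 kPa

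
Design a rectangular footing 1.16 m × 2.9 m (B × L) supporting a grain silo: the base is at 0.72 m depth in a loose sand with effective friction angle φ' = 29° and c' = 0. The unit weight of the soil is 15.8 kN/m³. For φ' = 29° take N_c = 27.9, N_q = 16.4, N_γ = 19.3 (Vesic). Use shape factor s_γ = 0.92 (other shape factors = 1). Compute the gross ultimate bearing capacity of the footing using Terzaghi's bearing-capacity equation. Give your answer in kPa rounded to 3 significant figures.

Effective surcharge at the founding depth q = γ·D_f = 15.8 × 0.72 = 11.376 kPa.
q_ult = q·N_q + 0.5·γ·B·N_γ·s_γ
     = 11.376 × 16.4 + 0.5 × 15.8 × 1.16 × 19.3 × 0.92
     = 186.57 + 162.72 = 349.28 kPa.

q_ult ≈ 349 kPa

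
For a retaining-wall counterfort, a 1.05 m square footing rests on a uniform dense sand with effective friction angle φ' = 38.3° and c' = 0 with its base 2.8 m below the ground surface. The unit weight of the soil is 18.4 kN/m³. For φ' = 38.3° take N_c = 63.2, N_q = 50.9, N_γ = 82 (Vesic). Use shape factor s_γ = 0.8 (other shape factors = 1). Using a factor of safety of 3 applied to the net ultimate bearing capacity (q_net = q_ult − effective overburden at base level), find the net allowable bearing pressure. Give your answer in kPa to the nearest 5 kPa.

q_all(net) ≈ 1070 kPa

Effective surcharge at the founding depth q = γ·D_f = 18.4 × 2.8 = 51.52 kPa.
q_ult = q·N_q + 0.5·γ·B·N_γ·s_γ
     = 51.52 × 50.9 + 0.5 × 18.4 × 1.05 × 82 × 0.8
     = 2622.4 + 633.7 = 3256.1 kPa.
Net ultimate: q_net = 3256.1 − 51.52 = 3204.5 kPa.
q_all(net) = 3204.5 / 3 = 1068.2 kPa.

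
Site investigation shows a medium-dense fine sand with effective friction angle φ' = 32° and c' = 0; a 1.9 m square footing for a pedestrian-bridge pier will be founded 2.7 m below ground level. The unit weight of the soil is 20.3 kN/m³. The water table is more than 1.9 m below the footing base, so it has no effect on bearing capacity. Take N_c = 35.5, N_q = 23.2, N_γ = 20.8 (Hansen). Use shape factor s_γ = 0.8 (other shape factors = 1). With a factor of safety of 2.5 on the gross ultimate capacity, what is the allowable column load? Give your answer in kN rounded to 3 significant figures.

P_all ≈ 2300 kN

Overburden at base level: q = 20.3 × 2.7 = 54.81 kPa.
Surcharge term q·N_q = 54.81 × 23.2 = 1271.6 kPa; self-weight term 0.5·γ·B·N_γ·s_γ = 0.5 × 20.3 × 1.9 × 20.8 × 0.8 = 320.9 kPa.
q_ult = 1271.6 + 320.9 = 1592.5 kPa.
Gross allowable pressure q_all = 1592.5 / 2.5 = 637 kPa.
Footing area = 3.61 m², so allowable column load = 637 × 3.61 = 2299.6 kN.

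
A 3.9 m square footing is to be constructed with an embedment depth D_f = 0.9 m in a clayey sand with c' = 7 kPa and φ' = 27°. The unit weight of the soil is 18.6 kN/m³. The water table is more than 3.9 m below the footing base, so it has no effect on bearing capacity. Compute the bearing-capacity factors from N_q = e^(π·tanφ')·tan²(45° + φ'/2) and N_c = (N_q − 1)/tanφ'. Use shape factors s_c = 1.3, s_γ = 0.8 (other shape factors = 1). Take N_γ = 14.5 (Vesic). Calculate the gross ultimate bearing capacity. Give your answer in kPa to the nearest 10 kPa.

q_ult ≈ 860 kPa

tan27° = 0.5095, so N_q = e^(π×0.5095)·tan²(58.5°) = 4.957 × 2.663 = 13.2.
N_c = (13.2 − 1)/tan27° = 23.94.
q = γ·D_f = 18.6 × 0.9 = 16.74 kPa.
c·N_c·s_c = 7 × 23.942 × 1.3 = 217.87 kPa
q·N_q = 16.74 × 13.199 = 220.95 kPa
0.5·γ·B·N_γ·s_γ = 0.5 × 18.6 × 3.9 × 14.5 × 0.8 = 420.73 kPa
q_ult = 217.87 + 220.95 + 420.73 = 859.56 kPa.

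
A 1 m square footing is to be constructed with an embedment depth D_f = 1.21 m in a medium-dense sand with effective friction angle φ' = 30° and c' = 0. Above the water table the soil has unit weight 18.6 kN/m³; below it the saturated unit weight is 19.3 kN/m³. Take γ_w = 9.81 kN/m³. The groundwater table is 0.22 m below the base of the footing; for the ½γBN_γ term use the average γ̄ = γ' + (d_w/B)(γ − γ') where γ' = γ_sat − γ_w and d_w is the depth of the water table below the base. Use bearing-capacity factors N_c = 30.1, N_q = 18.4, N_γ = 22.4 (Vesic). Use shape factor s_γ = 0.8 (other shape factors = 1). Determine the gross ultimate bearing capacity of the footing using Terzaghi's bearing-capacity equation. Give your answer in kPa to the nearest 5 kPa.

q_ult ≈ 515 kPa

Effective surcharge at the founding depth q = γ·D_f = 18.6 × 1.21 = 22.506 kPa.
With d_w = 0.22 m < B, γ̄ = 9.49 + (0.22/1) × (18.6 − 9.49) = 11.494 kN/m³.
q_ult = q·N_q + 0.5·γ·B·N_γ·s_γ
     = 22.506 × 18.4 + 0.5 × 11.494 × 1 × 22.4 × 0.8
     = 414.11 + 102.99 = 517.1 kPa.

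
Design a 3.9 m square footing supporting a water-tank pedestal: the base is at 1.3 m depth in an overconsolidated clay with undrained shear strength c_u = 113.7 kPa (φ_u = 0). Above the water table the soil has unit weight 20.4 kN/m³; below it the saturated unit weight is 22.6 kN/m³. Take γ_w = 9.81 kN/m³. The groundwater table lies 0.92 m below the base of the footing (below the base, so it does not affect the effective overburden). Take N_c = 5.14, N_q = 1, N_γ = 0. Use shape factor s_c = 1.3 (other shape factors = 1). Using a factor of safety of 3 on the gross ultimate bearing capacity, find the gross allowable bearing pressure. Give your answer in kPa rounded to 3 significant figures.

q_all ≈ 262 kPa

Effective surcharge at the founding depth q = γ·D_f = 20.4 × 1.3 = 26.52 kPa.
q_ult = c·N_c·s_c + q·N_q
     = 113.7 × 5.14 × 1.3 + 26.52 × 1
     = 759.74 + 26.52 = 786.26 kPa.
q_all = 786.26 / 3 = 262.09 kPa.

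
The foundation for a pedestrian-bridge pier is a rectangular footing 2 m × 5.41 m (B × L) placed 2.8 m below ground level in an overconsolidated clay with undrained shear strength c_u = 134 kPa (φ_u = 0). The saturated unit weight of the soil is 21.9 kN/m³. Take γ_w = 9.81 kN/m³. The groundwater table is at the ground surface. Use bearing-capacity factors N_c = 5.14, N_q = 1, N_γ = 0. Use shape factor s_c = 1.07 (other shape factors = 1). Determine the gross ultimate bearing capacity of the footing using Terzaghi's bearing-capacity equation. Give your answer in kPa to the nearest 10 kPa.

With the water table at the surface the whole profile is submerged: γ' = 21.9 − 9.81 = 12.09 kN/m³, so q = γ'·D_f = 33.852 kPa.
q_ult = c·N_c·s_c + q·N_q
     = 134 × 5.14 × 1.07 + 33.852 × 1
     = 736.97 + 33.852 = 770.83 kPa.

q_ult ≈ 770 kPa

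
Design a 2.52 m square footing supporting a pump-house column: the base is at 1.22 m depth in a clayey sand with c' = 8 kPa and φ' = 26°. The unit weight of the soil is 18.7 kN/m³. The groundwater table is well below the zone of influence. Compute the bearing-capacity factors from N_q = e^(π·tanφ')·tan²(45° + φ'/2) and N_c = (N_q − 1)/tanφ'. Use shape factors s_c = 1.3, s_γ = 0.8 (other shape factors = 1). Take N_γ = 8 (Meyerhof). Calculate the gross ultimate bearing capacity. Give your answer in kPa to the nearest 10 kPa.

tan26° = 0.4877, so N_q = e^(π×0.4877)·tan²(58°) = 4.629 × 2.561 = 11.85.
N_c = (11.85 − 1)/tan26° = 22.25.
Effective surcharge at the founding depth q = γ·D_f = 18.7 × 1.22 = 22.814 kPa.
q_ult = c·N_c·s_c + q·N_q + 0.5·γ·B·N_γ·s_γ
     = 8 × 22.254 × 1.3 + 22.814 × 11.854 + 0.5 × 18.7 × 2.52 × 8 × 0.8
     = 231.45 + 270.44 + 150.8 = 652.68 kPa.

q_ult ≈ 650 kPa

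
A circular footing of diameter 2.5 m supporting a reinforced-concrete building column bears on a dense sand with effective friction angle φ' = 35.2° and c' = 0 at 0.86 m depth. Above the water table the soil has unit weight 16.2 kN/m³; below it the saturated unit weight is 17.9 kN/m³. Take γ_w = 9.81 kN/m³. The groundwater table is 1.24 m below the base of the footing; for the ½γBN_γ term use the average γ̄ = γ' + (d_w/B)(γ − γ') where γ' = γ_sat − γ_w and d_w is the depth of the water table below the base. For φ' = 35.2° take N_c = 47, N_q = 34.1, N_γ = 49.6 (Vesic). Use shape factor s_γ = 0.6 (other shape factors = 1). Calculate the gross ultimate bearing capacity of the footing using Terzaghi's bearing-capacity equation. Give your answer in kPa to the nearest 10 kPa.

q_ult ≈ 930 kPa

Effective surcharge at the founding depth q = γ·D_f = 16.2 × 0.86 = 13.932 kPa.
With d_w = 1.24 m < B, γ̄ = 8.09 + (1.24/2.5) × (16.2 − 8.09) = 12.113 kN/m³.
q_ult = q·N_q + 0.5·γ·B·N_γ·s_γ
     = 13.932 × 34.1 + 0.5 × 12.113 × 2.5 × 49.6 × 0.6
     = 475.08 + 450.59 = 925.67 kPa.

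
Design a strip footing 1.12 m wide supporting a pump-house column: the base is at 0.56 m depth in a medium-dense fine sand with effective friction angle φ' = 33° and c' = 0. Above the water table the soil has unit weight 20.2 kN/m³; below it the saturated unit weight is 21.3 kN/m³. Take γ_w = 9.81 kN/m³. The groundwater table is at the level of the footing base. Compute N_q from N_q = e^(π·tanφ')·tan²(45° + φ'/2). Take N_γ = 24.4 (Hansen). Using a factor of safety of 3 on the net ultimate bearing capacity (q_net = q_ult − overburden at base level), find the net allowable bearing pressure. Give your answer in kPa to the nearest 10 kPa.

N_q = e^(π·tan33°)·tan²(61.5°) = 26.09.
Effective surcharge at the founding depth q = γ·D_f = 20.2 × 0.56 = 11.312 kPa.
The water table coincides with the base, so in the self-weight term γ → γ' = 11.49 kN/m³.
q_ult = q·N_q + 0.5·γ·B·N_γ
     = 11.312 × 26.092 + 0.5 × 11.49 × 1.12 × 24.4
     = 295.15 + 157 = 452.15 kPa.
q_net = 452.15 − 11.312 = 440.84 kPa.
q_all(net) = 440.84 / 3 = 146.95 kPa.

q_all(net) ≈ 150 kPa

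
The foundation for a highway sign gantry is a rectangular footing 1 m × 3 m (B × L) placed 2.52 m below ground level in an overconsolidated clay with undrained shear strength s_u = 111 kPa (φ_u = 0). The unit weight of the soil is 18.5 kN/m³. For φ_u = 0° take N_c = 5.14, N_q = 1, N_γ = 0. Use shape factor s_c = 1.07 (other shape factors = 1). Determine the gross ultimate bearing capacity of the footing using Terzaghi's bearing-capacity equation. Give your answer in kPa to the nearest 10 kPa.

Overburden at base level: q = 18.5 × 2.52 = 46.62 kPa.
Cohesion term c·N_c·s_c = 111 × 5.14 × 1.07 = 610.48 kPa; surcharge term q·N_q = 46.62 × 1 = 46.62 kPa.
q_ult = 610.48 + 46.62 = 657.1 kPa.

q_ult ≈ 660 kPa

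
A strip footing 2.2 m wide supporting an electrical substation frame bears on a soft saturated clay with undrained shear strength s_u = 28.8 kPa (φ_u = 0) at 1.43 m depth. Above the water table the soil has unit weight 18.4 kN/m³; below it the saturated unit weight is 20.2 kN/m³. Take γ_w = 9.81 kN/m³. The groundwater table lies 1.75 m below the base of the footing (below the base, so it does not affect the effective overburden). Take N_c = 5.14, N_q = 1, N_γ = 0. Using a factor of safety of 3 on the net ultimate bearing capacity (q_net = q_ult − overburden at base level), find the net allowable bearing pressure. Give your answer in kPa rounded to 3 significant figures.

q_all(net) ≈ 49.3 kPa

q = γ·D_f = 18.4 × 1.43 = 26.312 kPa.
c·N_c = 28.8 × 5.14 = 148.03 kPa
q·N_q = 26.312 × 1 = 26.312 kPa
q_ult = 148.03 + 26.312 = 174.34 kPa.
q_net = 174.34 − 26.312 = 148.03 kPa.
q_all(net) = 148.03 / 3 = 49.344 kPa.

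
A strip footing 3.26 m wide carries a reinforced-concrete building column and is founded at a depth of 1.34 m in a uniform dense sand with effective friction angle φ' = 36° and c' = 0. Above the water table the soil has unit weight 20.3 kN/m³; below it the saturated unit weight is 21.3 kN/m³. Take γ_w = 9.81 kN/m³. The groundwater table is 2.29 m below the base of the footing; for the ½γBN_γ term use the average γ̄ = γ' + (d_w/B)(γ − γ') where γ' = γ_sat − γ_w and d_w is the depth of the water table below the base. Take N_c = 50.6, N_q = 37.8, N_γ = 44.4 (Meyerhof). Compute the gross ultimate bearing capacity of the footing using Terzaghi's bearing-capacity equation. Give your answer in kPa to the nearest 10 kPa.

Effective surcharge at the founding depth q = γ·D_f = 20.3 × 1.34 = 27.202 kPa.
With d_w = 2.29 m < B, γ̄ = 11.49 + (2.29/3.26) × (20.3 − 11.49) = 17.679 kN/m³.
q_ult = q·N_q + 0.5·γ·B·N_γ
     = 27.202 × 37.8 + 0.5 × 17.679 × 3.26 × 44.4
     = 1028.2 + 1279.4 = 2307.7 kPa.

q_ult ≈ 2310 kPa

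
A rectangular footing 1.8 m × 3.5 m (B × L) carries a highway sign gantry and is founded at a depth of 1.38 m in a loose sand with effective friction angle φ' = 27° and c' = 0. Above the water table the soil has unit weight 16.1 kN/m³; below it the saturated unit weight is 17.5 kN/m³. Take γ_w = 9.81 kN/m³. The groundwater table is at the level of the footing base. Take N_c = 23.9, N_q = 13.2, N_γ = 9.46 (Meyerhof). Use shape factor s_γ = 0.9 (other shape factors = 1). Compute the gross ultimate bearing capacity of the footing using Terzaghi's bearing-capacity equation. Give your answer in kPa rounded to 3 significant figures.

Effective surcharge at the founding depth q = γ·D_f = 16.1 × 1.38 = 22.218 kPa.
The water table coincides with the base, so in the self-weight term γ → γ' = 7.69 kN/m³.
q_ult = q·N_q + 0.5·γ·B·N_γ·s_γ
     = 22.218 × 13.2 + 0.5 × 7.69 × 1.8 × 9.46 × 0.9
     = 293.28 + 58.925 = 352.2 kPa.

q_ult ≈ 352 kPa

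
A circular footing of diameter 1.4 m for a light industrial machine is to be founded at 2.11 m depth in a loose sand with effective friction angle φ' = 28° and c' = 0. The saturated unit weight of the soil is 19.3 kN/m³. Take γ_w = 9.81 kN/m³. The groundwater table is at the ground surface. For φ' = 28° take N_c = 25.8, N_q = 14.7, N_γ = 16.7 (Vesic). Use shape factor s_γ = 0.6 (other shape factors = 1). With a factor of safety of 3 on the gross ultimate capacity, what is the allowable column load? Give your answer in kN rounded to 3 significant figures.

P_all ≈ 185 kN

With the water table at the surface the whole profile is submerged: γ' = 19.3 − 9.81 = 9.49 kN/m³, so q = γ'·D_f = 20.024 kPa; the same γ' applies in the ½γBN_γ term.
q_ult = q·N_q + 0.5·γ·B·N_γ·s_γ
     = 20.024 × 14.7 + 0.5 × 9.49 × 1.4 × 16.7 × 0.6
     = 294.35 + 66.563 = 360.91 kPa.
Gross allowable pressure q_all = 360.91 / 3 = 120.3 kPa.
Footing area = 1.5394 m², so allowable column load = 120.3 × 1.5394 = 185.2 kN.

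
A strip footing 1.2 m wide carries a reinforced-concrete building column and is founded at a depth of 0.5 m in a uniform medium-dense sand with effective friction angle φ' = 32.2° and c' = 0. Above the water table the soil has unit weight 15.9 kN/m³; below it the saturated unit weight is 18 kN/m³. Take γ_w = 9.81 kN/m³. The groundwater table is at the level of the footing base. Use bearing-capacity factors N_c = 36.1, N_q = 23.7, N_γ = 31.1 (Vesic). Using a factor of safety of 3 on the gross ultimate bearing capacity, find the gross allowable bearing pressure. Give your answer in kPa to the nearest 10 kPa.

q_all ≈ 110 kPa

Overburden at base level: q = 15.9 × 0.5 = 7.95 kPa.
Below the base the soil is submerged, so the ½γBN_γ term uses γ' = 18 − 9.81 = 8.19 kN/m³.
Surcharge term q·N_q = 7.95 × 23.7 = 188.41 kPa; self-weight term 0.5·γ·B·N_γ = 0.5 × 8.19 × 1.2 × 31.1 = 152.83 kPa.
q_ult = 188.41 + 152.83 = 341.24 kPa.
q_all = 341.24 / 3 = 113.75 kPa.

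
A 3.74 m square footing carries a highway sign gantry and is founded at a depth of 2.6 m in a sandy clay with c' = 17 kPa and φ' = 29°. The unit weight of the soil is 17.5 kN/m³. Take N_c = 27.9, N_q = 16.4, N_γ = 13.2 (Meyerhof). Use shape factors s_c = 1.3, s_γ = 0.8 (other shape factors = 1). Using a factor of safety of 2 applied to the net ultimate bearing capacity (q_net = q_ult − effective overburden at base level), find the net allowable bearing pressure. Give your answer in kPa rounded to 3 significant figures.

q_all(net) ≈ 831 kPa

Effective surcharge at the founding depth q = γ·D_f = 17.5 × 2.6 = 45.5 kPa.
q_ult = c·N_c·s_c + q·N_q + 0.5·γ·B·N_γ·s_γ
     = 17 × 27.9 × 1.3 + 45.5 × 16.4 + 0.5 × 17.5 × 3.74 × 13.2 × 0.8
     = 616.59 + 746.2 + 345.58 = 1708.4 kPa.
Net ultimate: q_net = 1708.4 − 45.5 = 1662.9 kPa.
q_all(net) = 1662.9 / 2 = 831.43 kPa.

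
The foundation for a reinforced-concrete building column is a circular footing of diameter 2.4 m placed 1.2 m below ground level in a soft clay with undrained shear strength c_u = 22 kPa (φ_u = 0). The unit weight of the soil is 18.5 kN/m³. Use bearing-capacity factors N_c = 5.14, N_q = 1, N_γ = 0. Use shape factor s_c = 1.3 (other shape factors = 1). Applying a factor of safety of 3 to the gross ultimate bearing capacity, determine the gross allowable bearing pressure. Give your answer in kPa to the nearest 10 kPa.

q = γ·D_f = 18.5 × 1.2 = 22.2 kPa.
c·N_c·s_c = 22 × 5.14 × 1.3 = 147 kPa
q·N_q = 22.2 × 1 = 22.2 kPa
q_ult = 147 + 22.2 = 169.2 kPa.
q_all = q_ult / FS = 169.2 / 3 = 56.401 kPa.

q_all ≈ 60 kPa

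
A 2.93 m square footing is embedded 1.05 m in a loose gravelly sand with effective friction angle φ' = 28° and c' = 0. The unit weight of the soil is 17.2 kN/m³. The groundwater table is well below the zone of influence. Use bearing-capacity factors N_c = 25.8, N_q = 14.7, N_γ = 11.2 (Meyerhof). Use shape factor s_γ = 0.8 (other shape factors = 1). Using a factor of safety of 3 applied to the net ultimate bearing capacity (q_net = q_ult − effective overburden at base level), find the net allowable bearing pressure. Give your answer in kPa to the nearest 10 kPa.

Overburden at base level: q = 17.2 × 1.05 = 18.06 kPa.
Surcharge term q·N_q = 18.06 × 14.7 = 265.48 kPa; self-weight term 0.5·γ·B·N_γ·s_γ = 0.5 × 17.2 × 2.93 × 11.2 × 0.8 = 225.77 kPa.
q_ult = 265.48 + 225.77 = 491.26 kPa.
Net ultimate: q_net = 491.26 − 18.06 = 473.2 kPa.
q_all(net) = 473.2 / 3 = 157.73 kPa.

q_all(net) ≈ 160 kPa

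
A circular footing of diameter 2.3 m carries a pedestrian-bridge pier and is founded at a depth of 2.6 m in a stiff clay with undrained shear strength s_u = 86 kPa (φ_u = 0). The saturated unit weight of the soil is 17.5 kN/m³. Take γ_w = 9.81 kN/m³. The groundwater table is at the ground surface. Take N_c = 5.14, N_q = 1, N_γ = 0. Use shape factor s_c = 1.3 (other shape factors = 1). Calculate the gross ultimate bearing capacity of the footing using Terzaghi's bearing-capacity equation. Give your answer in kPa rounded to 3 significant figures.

q_ult ≈ 595 kPa

γ' = 17.5 − 9.81 = 7.69 kN/m³ (submerged throughout). q = 7.69 × 2.6 = 19.994 kPa.
c·N_c·s_c = 86 × 5.14 × 1.3 = 574.65 kPa
q·N_q = 19.994 × 1 = 19.994 kPa
q_ult = 574.65 + 19.994 = 594.65 kPa.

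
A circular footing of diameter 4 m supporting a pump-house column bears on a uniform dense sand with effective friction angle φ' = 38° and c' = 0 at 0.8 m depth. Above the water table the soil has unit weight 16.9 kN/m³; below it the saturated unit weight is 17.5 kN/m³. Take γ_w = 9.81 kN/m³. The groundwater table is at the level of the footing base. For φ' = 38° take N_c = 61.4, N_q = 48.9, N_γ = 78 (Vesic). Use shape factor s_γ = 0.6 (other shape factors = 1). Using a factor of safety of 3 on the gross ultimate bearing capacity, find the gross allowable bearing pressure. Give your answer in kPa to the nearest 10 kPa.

q = γ·D_f = 16.9 × 0.8 = 13.52 kPa.
For the ½γBN_γ term take γ' = 17.5 − 9.81 = 7.69 kN/m³ (soil below base is submerged).
q·N_q = 13.52 × 48.9 = 661.13 kPa
0.5·γ·B·N_γ·s_γ = 0.5 × 7.69 × 4 × 78 × 0.6 = 719.78 kPa
q_ult = 661.13 + 719.78 = 1380.9 kPa.
q_all = 1380.9 / 3 = 460.3 kPa.

q_all ≈ 460 kPa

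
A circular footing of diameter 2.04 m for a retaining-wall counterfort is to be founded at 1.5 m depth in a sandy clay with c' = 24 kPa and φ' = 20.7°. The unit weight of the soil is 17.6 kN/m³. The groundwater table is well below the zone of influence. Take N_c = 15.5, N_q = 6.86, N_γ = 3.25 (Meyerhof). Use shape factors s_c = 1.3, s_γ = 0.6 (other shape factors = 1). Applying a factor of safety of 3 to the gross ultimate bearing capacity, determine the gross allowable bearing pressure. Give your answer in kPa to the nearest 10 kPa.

q_all ≈ 230 kPa

Effective surcharge at the founding depth q = γ·D_f = 17.6 × 1.5 = 26.4 kPa.
q_ult = c·N_c·s_c + q·N_q + 0.5·γ·B·N_γ·s_γ
     = 24 × 15.5 × 1.3 + 26.4 × 6.86 + 0.5 × 17.6 × 2.04 × 3.25 × 0.6
     = 483.6 + 181.1 + 35.006 = 699.71 kPa.
q_all = q_ult / FS = 699.71 / 3 = 233.24 kPa.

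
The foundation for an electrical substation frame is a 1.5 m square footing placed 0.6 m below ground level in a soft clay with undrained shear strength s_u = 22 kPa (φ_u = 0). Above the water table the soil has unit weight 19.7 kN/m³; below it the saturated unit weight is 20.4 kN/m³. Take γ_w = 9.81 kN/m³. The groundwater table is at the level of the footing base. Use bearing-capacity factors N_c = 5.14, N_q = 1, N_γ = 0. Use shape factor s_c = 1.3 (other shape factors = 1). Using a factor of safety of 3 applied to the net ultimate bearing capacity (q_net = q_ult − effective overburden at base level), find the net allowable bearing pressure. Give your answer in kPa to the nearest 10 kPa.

Overburden at base level: q = 19.7 × 0.6 = 11.82 kPa.
Cohesion term c·N_c·s_c = 22 × 5.14 × 1.3 = 147 kPa; surcharge term q·N_q = 11.82 × 1 = 11.82 kPa.
q_ult = 147 + 11.82 = 158.82 kPa.
Net ultimate: q_net = 158.82 − 11.82 = 147 kPa.
q_all(net) = 147 / 3 = 49.001 kPa.

q_all(net) ≈ 50 kPa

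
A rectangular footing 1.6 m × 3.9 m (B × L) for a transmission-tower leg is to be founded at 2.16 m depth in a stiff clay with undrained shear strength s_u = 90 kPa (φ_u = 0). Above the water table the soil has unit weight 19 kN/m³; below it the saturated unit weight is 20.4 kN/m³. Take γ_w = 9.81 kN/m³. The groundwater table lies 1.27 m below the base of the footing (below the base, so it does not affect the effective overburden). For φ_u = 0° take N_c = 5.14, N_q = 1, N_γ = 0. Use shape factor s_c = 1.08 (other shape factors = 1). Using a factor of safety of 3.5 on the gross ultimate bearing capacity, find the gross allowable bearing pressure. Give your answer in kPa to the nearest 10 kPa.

q = γ·D_f = 19 × 2.16 = 41.04 kPa.
c·N_c·s_c = 90 × 5.14 × 1.08 = 499.61 kPa
q·N_q = 41.04 × 1 = 41.04 kPa
q_ult = 499.61 + 41.04 = 540.65 kPa.
q_all = 540.65 / 3.5 = 154.47 kPa.

q_all ≈ 150 kPa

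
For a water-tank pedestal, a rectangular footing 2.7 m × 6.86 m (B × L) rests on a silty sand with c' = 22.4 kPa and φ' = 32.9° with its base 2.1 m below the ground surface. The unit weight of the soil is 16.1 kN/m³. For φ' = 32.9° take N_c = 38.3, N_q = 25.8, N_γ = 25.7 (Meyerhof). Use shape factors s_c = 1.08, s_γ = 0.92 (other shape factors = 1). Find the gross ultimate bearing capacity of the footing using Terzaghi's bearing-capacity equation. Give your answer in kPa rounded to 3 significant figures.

q_ult ≈ 2310 kPa

Overburden at base level: q = 16.1 × 2.1 = 33.81 kPa.
Cohesion term c·N_c·s_c = 22.4 × 38.3 × 1.08 = 926.55 kPa; surcharge term q·N_q = 33.81 × 25.8 = 872.3 kPa; self-weight term 0.5·γ·B·N_γ·s_γ = 0.5 × 16.1 × 2.7 × 25.7 × 0.92 = 513.9 kPa.
q_ult = 926.55 + 872.3 + 513.9 = 2312.8 kPa.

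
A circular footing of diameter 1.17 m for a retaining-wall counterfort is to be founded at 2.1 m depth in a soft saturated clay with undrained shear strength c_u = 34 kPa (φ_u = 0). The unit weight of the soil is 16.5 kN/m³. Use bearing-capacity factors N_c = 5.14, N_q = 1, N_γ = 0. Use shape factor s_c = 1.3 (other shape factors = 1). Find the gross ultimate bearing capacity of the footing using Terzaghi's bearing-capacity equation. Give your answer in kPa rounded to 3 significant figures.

q_ult ≈ 262 kPa

Effective surcharge at the founding depth q = γ·D_f = 16.5 × 2.1 = 34.65 kPa.
q_ult = c·N_c·s_c + q·N_q
     = 34 × 5.14 × 1.3 + 34.65 × 1
     = 227.19 + 34.65 = 261.84 kPa.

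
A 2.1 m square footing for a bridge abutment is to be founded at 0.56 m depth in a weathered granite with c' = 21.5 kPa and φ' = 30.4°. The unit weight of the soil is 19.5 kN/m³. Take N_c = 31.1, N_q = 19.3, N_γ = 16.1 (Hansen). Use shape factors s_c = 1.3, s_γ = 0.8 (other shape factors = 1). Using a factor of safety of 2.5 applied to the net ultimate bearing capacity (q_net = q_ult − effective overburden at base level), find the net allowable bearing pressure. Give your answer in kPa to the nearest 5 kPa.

q = γ·D_f = 19.5 × 0.56 = 10.92 kPa.
c·N_c·s_c = 21.5 × 31.1 × 1.3 = 869.25 kPa
q·N_q = 10.92 × 19.3 = 210.76 kPa
0.5·γ·B·N_γ·s_γ = 0.5 × 19.5 × 2.1 × 16.1 × 0.8 = 263.72 kPa
q_ult = 869.25 + 210.76 + 263.72 = 1343.7 kPa.
Net ultimate: q_net = 1343.7 − 10.92 = 1332.8 kPa.
q_all(net) = 1332.8 / 2.5 = 533.12 kPa.

q_all(net) ≈ 535 kPa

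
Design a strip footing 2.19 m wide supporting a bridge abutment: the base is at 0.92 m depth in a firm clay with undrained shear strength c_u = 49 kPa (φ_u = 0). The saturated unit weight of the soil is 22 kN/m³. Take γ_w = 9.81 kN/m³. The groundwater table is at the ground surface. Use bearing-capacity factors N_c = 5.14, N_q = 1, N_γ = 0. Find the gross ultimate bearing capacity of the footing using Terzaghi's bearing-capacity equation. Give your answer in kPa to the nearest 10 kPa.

q_ult ≈ 260 kPa

γ' = 22 − 9.81 = 12.19 kN/m³ (submerged throughout). q = 12.19 × 0.92 = 11.215 kPa.
c·N_c = 49 × 5.14 = 251.86 kPa
q·N_q = 11.215 × 1 = 11.215 kPa
q_ult = 251.86 + 11.215 = 263.07 kPa.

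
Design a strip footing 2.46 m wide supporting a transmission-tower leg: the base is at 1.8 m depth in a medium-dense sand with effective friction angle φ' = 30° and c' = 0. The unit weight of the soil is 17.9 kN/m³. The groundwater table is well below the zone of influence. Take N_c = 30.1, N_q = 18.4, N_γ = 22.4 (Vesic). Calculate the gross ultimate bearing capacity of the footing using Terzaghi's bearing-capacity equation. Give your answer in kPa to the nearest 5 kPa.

q_ult ≈ 1085 kPa

Overburden at base level: q = 17.9 × 1.8 = 32.22 kPa.
Surcharge term q·N_q = 32.22 × 18.4 = 592.85 kPa; self-weight term 0.5·γ·B·N_γ = 0.5 × 17.9 × 2.46 × 22.4 = 493.18 kPa.
q_ult = 592.85 + 493.18 = 1086 kPa.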